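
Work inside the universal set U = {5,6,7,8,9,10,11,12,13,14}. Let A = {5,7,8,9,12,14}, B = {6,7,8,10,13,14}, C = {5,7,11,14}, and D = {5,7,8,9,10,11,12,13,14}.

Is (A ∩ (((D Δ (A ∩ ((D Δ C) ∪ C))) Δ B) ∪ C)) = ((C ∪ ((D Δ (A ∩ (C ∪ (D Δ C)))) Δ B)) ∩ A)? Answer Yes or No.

D Δ C = {8,9,10,12,13}
(D Δ C) ∪ C = {5,7,8,9,10,11,12,13,14}
A ∩ ((D Δ C) ∪ C) = {5,7,8,9,12,14}
D Δ (A ∩ ((D Δ C) ∪ C)) = {10,11,13}
(D Δ (A ∩ ((D Δ C) ∪ C))) Δ B = {6,7,8,11,14}
((D Δ (A ∩ ((D Δ C) ∪ C))) Δ B) ∪ C = {5,6,7,8,11,14}
A ∩ (((D Δ (A ∩ ((D Δ C) ∪ C))) Δ B) ∪ C) = {5,7,8,14}
C ∪ (D Δ C) = {5,7,8,9,10,11,12,13,14}
A ∩ (C ∪ (D Δ C)) = {5,7,8,9,12,14}
D Δ (A ∩ (C ∪ (D Δ C))) = {10,11,13}
(D Δ (A ∩ (C ∪ (D Δ C)))) Δ B = {6,7,8,11,14}
C ∪ ((D Δ (A ∩ (C ∪ (D Δ C)))) Δ B) = {5,6,7,8,11,14}
(C ∪ ((D Δ (A ∩ (C ∪ (D Δ C)))) Δ B)) ∩ A = {5,7,8,14}
Both equal {5,7,8,14}, so A ∩ (((D Δ (A ∩ ((D Δ C) ∪ C))) Δ B) ∪ C) = (C ∪ ((D Δ (A ∩ (C ∪ (D Δ C)))) Δ B)) ∩ A.

Yes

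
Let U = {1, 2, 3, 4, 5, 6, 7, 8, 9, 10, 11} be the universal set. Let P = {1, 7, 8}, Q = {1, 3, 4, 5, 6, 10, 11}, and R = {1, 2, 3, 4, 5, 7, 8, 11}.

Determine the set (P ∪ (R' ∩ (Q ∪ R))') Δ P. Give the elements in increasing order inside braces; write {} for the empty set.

{2, 3, 4, 5, 9, 11}

R' = {6, 9, 10}
Q ∪ R = {1, 2, 3, 4, 5, 6, 7, 8, 10, 11}
R' ∩ (Q ∪ R) = {6, 10}
(R' ∩ (Q ∪ R))' = {1, 2, 3, 4, 5, 7, 8, 9, 11}
P ∪ (R' ∩ (Q ∪ R))' = {1, 2, 3, 4, 5, 7, 8, 9, 11}
(P ∪ (R' ∩ (Q ∪ R))') Δ P = {2, 3, 4, 5, 9, 11}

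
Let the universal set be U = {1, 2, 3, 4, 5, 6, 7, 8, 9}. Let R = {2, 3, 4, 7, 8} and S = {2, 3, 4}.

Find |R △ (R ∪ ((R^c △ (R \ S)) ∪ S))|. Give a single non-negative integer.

4

R^c = {1, 5, 6, 9}
R \ S = {7, 8}
R^c △ (R \ S) = {1, 5, 6, 7, 8, 9}
(R^c △ (R \ S)) ∪ S = {1, 2, 3, 4, 5, 6, 7, 8, 9}
R ∪ ((R^c △ (R \ S)) ∪ S) = {1, 2, 3, 4, 5, 6, 7, 8, 9}
R △ (R ∪ ((R^c △ (R \ S)) ∪ S)) = {1, 5, 6, 9}
|R △ (R ∪ ((R^c △ (R \ S)) ∪ S))| = 4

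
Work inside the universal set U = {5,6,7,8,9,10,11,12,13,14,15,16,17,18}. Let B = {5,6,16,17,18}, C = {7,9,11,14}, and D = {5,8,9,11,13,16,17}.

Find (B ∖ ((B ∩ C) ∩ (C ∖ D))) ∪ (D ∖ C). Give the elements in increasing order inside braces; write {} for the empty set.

B ∩ C = {}
C ∖ D = {7,14}
(B ∩ C) ∩ (C ∖ D) = {}
B ∖ ((B ∩ C) ∩ (C ∖ D)) = {5,6,16,17,18}
D ∖ C = {5,8,13,16,17}
(B ∖ ((B ∩ C) ∩ (C ∖ D))) ∪ (D ∖ C) = {5,6,8,13,16,17,18}

{5,6,8,13,16,17,18}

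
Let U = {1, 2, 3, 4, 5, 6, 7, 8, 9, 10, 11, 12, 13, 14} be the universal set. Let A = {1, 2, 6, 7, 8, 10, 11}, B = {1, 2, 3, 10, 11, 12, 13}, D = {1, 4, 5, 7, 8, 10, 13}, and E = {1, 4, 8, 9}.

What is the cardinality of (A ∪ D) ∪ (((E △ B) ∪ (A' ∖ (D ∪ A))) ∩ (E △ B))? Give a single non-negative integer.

A ∪ D = {1, 2, 4, 5, 6, 7, 8, 10, 11, 13}
E △ B = {2, 3, 4, 8, 9, 10, 11, 12, 13}
A' = {3, 4, 5, 9, 12, 13, 14}
D ∪ A = {1, 2, 4, 5, 6, 7, 8, 10, 11, 13}
A' ∖ (D ∪ A) = {3, 9, 12, 14}
(E △ B) ∪ (A' ∖ (D ∪ A)) = {2, 3, 4, 8, 9, 10, 11, 12, 13, 14}
((E △ B) ∪ (A' ∖ (D ∪ A))) ∩ (E △ B) = {2, 3, 4, 8, 9, 10, 11, 12, 13}
(A ∪ D) ∪ (((E △ B) ∪ (A' ∖ (D ∪ A))) ∩ (E △ B)) = {1, 2, 3, 4, 5, 6, 7, 8, 9, 10, 11, 12, 13}
|(A ∪ D) ∪ (((E △ B) ∪ (A' ∖ (D ∪ A))) ∩ (E △ B))| = 13

13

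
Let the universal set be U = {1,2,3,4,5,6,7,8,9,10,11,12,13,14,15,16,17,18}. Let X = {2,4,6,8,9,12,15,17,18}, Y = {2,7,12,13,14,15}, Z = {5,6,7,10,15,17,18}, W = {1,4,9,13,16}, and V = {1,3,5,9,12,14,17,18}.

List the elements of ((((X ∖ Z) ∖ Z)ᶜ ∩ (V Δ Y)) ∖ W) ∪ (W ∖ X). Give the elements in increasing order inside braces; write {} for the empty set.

{1,3,5,7,13,15,16,17,18}

X ∖ Z = {2,4,8,9,12}
(X ∖ Z) ∖ Z = {2,4,8,9,12}
((X ∖ Z) ∖ Z)ᶜ = {1,3,5,6,7,10,11,13,14,15,16,17,18}
V Δ Y = {1,2,3,5,7,9,13,15,17,18}
((X ∖ Z) ∖ Z)ᶜ ∩ (V Δ Y) = {1,3,5,7,13,15,17,18}
(((X ∖ Z) ∖ Z)ᶜ ∩ (V Δ Y)) ∖ W = {3,5,7,15,17,18}
W ∖ X = {1,13,16}
((((X ∖ Z) ∖ Z)ᶜ ∩ (V Δ Y)) ∖ W) ∪ (W ∖ X) = {1,3,5,7,13,15,16,17,18}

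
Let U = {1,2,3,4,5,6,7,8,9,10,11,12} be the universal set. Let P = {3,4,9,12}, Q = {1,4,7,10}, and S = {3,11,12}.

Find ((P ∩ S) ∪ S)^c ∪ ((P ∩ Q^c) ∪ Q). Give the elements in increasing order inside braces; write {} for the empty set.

{1,2,3,4,5,6,7,8,9,10,12}

P ∩ S = {3,12}
(P ∩ S) ∪ S = {3,11,12}
((P ∩ S) ∪ S)^c = {1,2,4,5,6,7,8,9,10}
Q^c = {2,3,5,6,8,9,11,12}
P ∩ Q^c = {3,9,12}
(P ∩ Q^c) ∪ Q = {1,3,4,7,9,10,12}
((P ∩ S) ∪ S)^c ∪ ((P ∩ Q^c) ∪ Q) = {1,2,3,4,5,6,7,8,9,10,12}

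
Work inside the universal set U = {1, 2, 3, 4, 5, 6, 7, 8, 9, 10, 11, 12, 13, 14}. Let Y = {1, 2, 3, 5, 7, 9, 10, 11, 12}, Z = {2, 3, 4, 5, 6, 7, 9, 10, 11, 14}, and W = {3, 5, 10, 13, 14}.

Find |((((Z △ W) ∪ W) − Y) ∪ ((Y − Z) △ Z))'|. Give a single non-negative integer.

Z △ W = {2, 4, 6, 7, 9, 11, 13}
(Z △ W) ∪ W = {2, 3, 4, 5, 6, 7, 9, 10, 11, 13, 14}
((Z △ W) ∪ W) − Y = {4, 6, 13, 14}
Y − Z = {1, 12}
(Y − Z) △ Z = {1, 2, 3, 4, 5, 6, 7, 9, 10, 11, 12, 14}
(((Z △ W) ∪ W) − Y) ∪ ((Y − Z) △ Z) = {1, 2, 3, 4, 5, 6, 7, 9, 10, 11, 12, 13, 14}
((((Z △ W) ∪ W) − Y) ∪ ((Y − Z) △ Z))' = {8}
|((((Z △ W) ∪ W) − Y) ∪ ((Y − Z) △ Z))'| = 1

1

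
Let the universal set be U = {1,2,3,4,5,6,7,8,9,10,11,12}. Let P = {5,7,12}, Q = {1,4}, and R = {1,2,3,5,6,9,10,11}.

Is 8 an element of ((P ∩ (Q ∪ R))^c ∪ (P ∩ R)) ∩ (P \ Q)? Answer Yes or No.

8 ∉ Q and 8 ∉ R, so 8 ∉ Q ∪ R
8 ∉ P and 8 ∉ (Q ∪ R), so 8 ∉ P ∩ (Q ∪ R)
8 ∈ (P ∩ (Q ∪ R))^c since 8 ∉ (P ∩ (Q ∪ R))
8 ∉ P and 8 ∉ R, so 8 ∉ P ∩ R
8 ∈ (P ∩ (Q ∪ R))^c and 8 ∉ (P ∩ R), so 8 ∈ (P ∩ (Q ∪ R))^c ∪ (P ∩ R)
8 ∉ P and 8 ∉ Q, so 8 ∉ P \ Q
8 ∈ ((P ∩ (Q ∪ R))^c ∪ (P ∩ R)) and 8 ∉ (P \ Q), so 8 ∉ ((P ∩ (Q ∪ R))^c ∪ (P ∩ R)) ∩ (P \ Q)

No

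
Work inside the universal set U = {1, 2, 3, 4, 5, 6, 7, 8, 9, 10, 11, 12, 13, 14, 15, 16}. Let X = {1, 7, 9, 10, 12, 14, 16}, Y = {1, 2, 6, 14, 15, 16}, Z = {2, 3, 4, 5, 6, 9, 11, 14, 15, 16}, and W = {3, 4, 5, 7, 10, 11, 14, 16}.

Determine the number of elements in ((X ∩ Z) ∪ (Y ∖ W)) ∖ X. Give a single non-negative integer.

X ∩ Z = {9, 14, 16}
Y ∖ W = {1, 2, 6, 15}
(X ∩ Z) ∪ (Y ∖ W) = {1, 2, 6, 9, 14, 15, 16}
((X ∩ Z) ∪ (Y ∖ W)) ∖ X = {2, 6, 15}
|((X ∩ Z) ∪ (Y ∖ W)) ∖ X| = 3

3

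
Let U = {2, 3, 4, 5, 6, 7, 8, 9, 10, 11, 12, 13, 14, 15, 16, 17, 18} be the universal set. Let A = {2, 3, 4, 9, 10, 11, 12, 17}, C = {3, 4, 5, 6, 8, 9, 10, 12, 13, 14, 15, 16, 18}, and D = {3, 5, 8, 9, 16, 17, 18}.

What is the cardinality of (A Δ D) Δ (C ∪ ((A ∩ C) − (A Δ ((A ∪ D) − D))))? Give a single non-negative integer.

A Δ D = {2, 4, 5, 8, 10, 11, 12, 16, 18}
A ∩ C = {3, 4, 9, 10, 12}
A ∪ D = {2, 3, 4, 5, 8, 9, 10, 11, 12, 16, 17, 18}
(A ∪ D) − D = {2, 4, 10, 11, 12}
A Δ ((A ∪ D) − D) = {3, 9, 17}
(A ∩ C) − (A Δ ((A ∪ D) − D)) = {4, 10, 12}
C ∪ ((A ∩ C) − (A Δ ((A ∪ D) − D))) = {3, 4, 5, 6, 8, 9, 10, 12, 13, 14, 15, 16, 18}
(A Δ D) Δ (C ∪ ((A ∩ C) − (A Δ ((A ∪ D) − D)))) = {2, 3, 6, 9, 11, 13, 14, 15}
|(A Δ D) Δ (C ∪ ((A ∩ C) − (A Δ ((A ∪ D) − D))))| = 8

8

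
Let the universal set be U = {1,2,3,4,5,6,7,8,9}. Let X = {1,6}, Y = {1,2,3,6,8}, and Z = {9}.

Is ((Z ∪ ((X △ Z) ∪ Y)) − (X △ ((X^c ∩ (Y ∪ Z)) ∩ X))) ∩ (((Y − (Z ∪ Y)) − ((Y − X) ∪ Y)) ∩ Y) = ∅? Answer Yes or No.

Yes

X △ Z = {1,6,9}
(X △ Z) ∪ Y = {1,2,3,6,8,9}
Z ∪ ((X △ Z) ∪ Y) = {1,2,3,6,8,9}
X^c = {2,3,4,5,7,8,9}
Y ∪ Z = {1,2,3,6,8,9}
X^c ∩ (Y ∪ Z) = {2,3,8,9}
(X^c ∩ (Y ∪ Z)) ∩ X = {}
X △ ((X^c ∩ (Y ∪ Z)) ∩ X) = {1,6}
(Z ∪ ((X △ Z) ∪ Y)) − (X △ ((X^c ∩ (Y ∪ Z)) ∩ X)) = {2,3,8,9}
Z ∪ Y = {1,2,3,6,8,9}
Y − (Z ∪ Y) = {}
Y − X = {2,3,8}
(Y − X) ∪ Y = {1,2,3,6,8}
(Y − (Z ∪ Y)) − ((Y − X) ∪ Y) = {}
((Y − (Z ∪ Y)) − ((Y − X) ∪ Y)) ∩ Y = {}
{2,3,8,9} and {} share no elements.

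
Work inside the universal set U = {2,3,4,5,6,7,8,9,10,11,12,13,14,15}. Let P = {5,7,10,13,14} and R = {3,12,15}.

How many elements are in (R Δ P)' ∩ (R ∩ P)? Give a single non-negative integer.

R Δ P = {3,5,7,10,12,13,14,15}
(R Δ P)' = {2,4,6,8,9,11}
R ∩ P = {}
(R Δ P)' ∩ (R ∩ P) = {}
|(R Δ P)' ∩ (R ∩ P)| = 0

0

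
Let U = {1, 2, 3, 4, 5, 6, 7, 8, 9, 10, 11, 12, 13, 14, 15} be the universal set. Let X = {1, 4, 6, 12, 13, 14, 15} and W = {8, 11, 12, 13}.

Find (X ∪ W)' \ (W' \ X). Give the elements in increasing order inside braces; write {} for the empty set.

{}

X ∪ W = {1, 4, 6, 8, 11, 12, 13, 14, 15}
(X ∪ W)' = {2, 3, 5, 7, 9, 10}
W' = {1, 2, 3, 4, 5, 6, 7, 9, 10, 14, 15}
W' \ X = {2, 3, 5, 7, 9, 10}
(X ∪ W)' \ (W' \ X) = {}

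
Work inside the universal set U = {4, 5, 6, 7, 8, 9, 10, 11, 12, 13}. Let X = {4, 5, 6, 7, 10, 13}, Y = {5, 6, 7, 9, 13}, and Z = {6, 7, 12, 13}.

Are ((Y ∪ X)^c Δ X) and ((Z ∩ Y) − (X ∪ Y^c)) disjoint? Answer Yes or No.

Yes

Y ∪ X = {4, 5, 6, 7, 9, 10, 13}
(Y ∪ X)^c = {8, 11, 12}
(Y ∪ X)^c Δ X = {4, 5, 6, 7, 8, 10, 11, 12, 13}
Z ∩ Y = {6, 7, 13}
Y^c = {4, 8, 10, 11, 12}
X ∪ Y^c = {4, 5, 6, 7, 8, 10, 11, 12, 13}
(Z ∩ Y) − (X ∪ Y^c) = {}
{4, 5, 6, 7, 8, 10, 11, 12, 13} and {} share no elements.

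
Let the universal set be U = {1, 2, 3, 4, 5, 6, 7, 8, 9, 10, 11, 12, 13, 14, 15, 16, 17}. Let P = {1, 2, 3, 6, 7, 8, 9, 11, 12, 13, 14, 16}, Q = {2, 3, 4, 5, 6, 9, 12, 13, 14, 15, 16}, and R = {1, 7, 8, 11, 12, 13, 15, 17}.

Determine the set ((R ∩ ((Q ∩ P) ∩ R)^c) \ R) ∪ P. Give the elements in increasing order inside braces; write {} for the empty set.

Q ∩ P = {2, 3, 6, 9, 12, 13, 14, 16}
(Q ∩ P) ∩ R = {12, 13}
((Q ∩ P) ∩ R)^c = {1, 2, 3, 4, 5, 6, 7, 8, 9, 10, 11, 14, 15, 16, 17}
R ∩ ((Q ∩ P) ∩ R)^c = {1, 7, 8, 11, 15, 17}
(R ∩ ((Q ∩ P) ∩ R)^c) \ R = {}
((R ∩ ((Q ∩ P) ∩ R)^c) \ R) ∪ P = {1, 2, 3, 6, 7, 8, 9, 11, 12, 13, 14, 16}

{1, 2, 3, 6, 7, 8, 9, 11, 12, 13, 14, 16}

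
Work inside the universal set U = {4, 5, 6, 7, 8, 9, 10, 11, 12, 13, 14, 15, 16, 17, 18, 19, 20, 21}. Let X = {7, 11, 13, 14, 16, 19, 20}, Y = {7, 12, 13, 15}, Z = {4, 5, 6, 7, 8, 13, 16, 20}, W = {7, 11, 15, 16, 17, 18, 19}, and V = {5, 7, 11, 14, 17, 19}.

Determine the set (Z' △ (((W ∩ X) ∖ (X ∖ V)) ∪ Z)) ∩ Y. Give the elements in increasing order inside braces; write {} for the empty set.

Z' = {9, 10, 11, 12, 14, 15, 17, 18, 19, 21}
W ∩ X = {7, 11, 16, 19}
X ∖ V = {13, 16, 20}
(W ∩ X) ∖ (X ∖ V) = {7, 11, 19}
((W ∩ X) ∖ (X ∖ V)) ∪ Z = {4, 5, 6, 7, 8, 11, 13, 16, 19, 20}
Z' △ (((W ∩ X) ∖ (X ∖ V)) ∪ Z) = {4, 5, 6, 7, 8, 9, 10, 12, 13, 14, 15, 16, 17, 18, 20, 21}
(Z' △ (((W ∩ X) ∖ (X ∖ V)) ∪ Z)) ∩ Y = {7, 12, 13, 15}

{7, 12, 13, 15}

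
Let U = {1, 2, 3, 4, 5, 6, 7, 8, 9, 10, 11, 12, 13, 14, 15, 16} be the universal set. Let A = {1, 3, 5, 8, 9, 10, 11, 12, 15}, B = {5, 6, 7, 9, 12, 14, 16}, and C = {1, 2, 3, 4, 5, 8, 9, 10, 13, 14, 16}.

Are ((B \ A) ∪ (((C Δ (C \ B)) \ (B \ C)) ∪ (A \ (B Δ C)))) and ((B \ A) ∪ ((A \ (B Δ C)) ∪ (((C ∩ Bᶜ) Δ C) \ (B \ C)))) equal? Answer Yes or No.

B \ A = {6, 7, 14, 16}
C \ B = {1, 2, 3, 4, 8, 10, 13}
C Δ (C \ B) = {5, 9, 14, 16}
B \ C = {6, 7, 12}
(C Δ (C \ B)) \ (B \ C) = {5, 9, 14, 16}
B Δ C = {1, 2, 3, 4, 6, 7, 8, 10, 12, 13}
A \ (B Δ C) = {5, 9, 11, 15}
((C Δ (C \ B)) \ (B \ C)) ∪ (A \ (B Δ C)) = {5, 9, 11, 14, 15, 16}
(B \ A) ∪ (((C Δ (C \ B)) \ (B \ C)) ∪ (A \ (B Δ C))) = {5, 6, 7, 9, 11, 14, 15, 16}
Bᶜ = {1, 2, 3, 4, 8, 10, 11, 13, 15}
C ∩ Bᶜ = {1, 2, 3, 4, 8, 10, 13}
(C ∩ Bᶜ) Δ C = {5, 9, 14, 16}
((C ∩ Bᶜ) Δ C) \ (B \ C) = {5, 9, 14, 16}
(A \ (B Δ C)) ∪ (((C ∩ Bᶜ) Δ C) \ (B \ C)) = {5, 9, 11, 14, 15, 16}
(B \ A) ∪ ((A \ (B Δ C)) ∪ (((C ∩ Bᶜ) Δ C) \ (B \ C))) = {5, 6, 7, 9, 11, 14, 15, 16}
Both equal {5, 6, 7, 9, 11, 14, 15, 16}, so (B \ A) ∪ (((C Δ (C \ B)) \ (B \ C)) ∪ (A \ (B Δ C))) = (B \ A) ∪ ((A \ (B Δ C)) ∪ (((C ∩ Bᶜ) Δ C) \ (B \ C))).

Yes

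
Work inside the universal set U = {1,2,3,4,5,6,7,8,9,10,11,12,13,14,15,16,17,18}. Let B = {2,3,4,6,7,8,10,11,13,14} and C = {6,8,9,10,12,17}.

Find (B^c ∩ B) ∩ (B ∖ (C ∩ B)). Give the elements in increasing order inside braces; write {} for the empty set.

B^c = {1,5,9,12,15,16,17,18}
B^c ∩ B = {}
C ∩ B = {6,8,10}
B ∖ (C ∩ B) = {2,3,4,7,11,13,14}
(B^c ∩ B) ∩ (B ∖ (C ∩ B)) = {}

{}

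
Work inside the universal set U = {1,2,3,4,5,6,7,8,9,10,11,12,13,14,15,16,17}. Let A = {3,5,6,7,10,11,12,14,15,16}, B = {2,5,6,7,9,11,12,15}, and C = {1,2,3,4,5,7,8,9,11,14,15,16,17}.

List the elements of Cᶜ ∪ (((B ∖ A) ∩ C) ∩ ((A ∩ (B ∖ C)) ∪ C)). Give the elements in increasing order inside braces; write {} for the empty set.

Cᶜ = {6,10,12,13}
B ∖ A = {2,9}
(B ∖ A) ∩ C = {2,9}
B ∖ C = {6,12}
A ∩ (B ∖ C) = {6,12}
(A ∩ (B ∖ C)) ∪ C = {1,2,3,4,5,6,7,8,9,11,12,14,15,16,17}
((B ∖ A) ∩ C) ∩ ((A ∩ (B ∖ C)) ∪ C) = {2,9}
Cᶜ ∪ (((B ∖ A) ∩ C) ∩ ((A ∩ (B ∖ C)) ∪ C)) = {2,6,9,10,12,13}

{2,6,9,10,12,13}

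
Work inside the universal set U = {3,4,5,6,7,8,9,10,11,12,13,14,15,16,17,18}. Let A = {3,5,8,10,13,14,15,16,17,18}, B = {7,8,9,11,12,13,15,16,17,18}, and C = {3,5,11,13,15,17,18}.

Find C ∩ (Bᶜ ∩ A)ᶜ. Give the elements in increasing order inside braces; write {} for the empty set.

{11,13,15,17,18}

Bᶜ = {3,4,5,6,10,14}
Bᶜ ∩ A = {3,5,10,14}
(Bᶜ ∩ A)ᶜ = {4,6,7,8,9,11,12,13,15,16,17,18}
C ∩ (Bᶜ ∩ A)ᶜ = {11,13,15,17,18}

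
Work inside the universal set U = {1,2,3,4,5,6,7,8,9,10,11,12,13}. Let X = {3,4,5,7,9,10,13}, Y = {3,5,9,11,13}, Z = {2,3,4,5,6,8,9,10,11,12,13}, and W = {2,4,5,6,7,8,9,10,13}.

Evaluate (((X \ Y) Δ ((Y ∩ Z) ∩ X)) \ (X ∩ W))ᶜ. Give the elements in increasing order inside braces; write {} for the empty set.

{1,2,4,5,6,7,8,9,10,11,12,13}

X \ Y = {4,7,10}
Y ∩ Z = {3,5,9,11,13}
(Y ∩ Z) ∩ X = {3,5,9,13}
(X \ Y) Δ ((Y ∩ Z) ∩ X) = {3,4,5,7,9,10,13}
X ∩ W = {4,5,7,9,10,13}
((X \ Y) Δ ((Y ∩ Z) ∩ X)) \ (X ∩ W) = {3}
(((X \ Y) Δ ((Y ∩ Z) ∩ X)) \ (X ∩ W))ᶜ = {1,2,4,5,6,7,8,9,10,11,12,13}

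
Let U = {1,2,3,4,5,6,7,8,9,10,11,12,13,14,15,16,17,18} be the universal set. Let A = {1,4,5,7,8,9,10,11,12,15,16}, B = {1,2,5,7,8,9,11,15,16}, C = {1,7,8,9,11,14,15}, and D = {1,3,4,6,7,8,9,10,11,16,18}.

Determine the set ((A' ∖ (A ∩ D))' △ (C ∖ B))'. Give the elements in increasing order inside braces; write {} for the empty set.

{2,3,6,13,17,18}

A' = {2,3,6,13,14,17,18}
A ∩ D = {1,4,7,8,9,10,11,16}
A' ∖ (A ∩ D) = {2,3,6,13,14,17,18}
(A' ∖ (A ∩ D))' = {1,4,5,7,8,9,10,11,12,15,16}
C ∖ B = {14}
(A' ∖ (A ∩ D))' △ (C ∖ B) = {1,4,5,7,8,9,10,11,12,14,15,16}
((A' ∖ (A ∩ D))' △ (C ∖ B))' = {2,3,6,13,17,18}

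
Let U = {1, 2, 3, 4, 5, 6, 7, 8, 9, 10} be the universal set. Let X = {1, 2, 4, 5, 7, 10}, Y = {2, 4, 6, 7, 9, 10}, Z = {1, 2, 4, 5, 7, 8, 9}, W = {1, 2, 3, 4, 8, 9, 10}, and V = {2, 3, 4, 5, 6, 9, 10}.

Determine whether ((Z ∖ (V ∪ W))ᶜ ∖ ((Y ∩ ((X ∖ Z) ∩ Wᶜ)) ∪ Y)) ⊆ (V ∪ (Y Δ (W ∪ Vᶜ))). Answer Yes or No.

Yes

V ∪ W = {1, 2, 3, 4, 5, 6, 8, 9, 10}
Z ∖ (V ∪ W) = {7}
(Z ∖ (V ∪ W))ᶜ = {1, 2, 3, 4, 5, 6, 8, 9, 10}
X ∖ Z = {10}
Wᶜ = {5, 6, 7}
(X ∖ Z) ∩ Wᶜ = {}
Y ∩ ((X ∖ Z) ∩ Wᶜ) = {}
(Y ∩ ((X ∖ Z) ∩ Wᶜ)) ∪ Y = {2, 4, 6, 7, 9, 10}
(Z ∖ (V ∪ W))ᶜ ∖ ((Y ∩ ((X ∖ Z) ∩ Wᶜ)) ∪ Y) = {1, 3, 5, 8}
Vᶜ = {1, 7, 8}
W ∪ Vᶜ = {1, 2, 3, 4, 7, 8, 9, 10}
Y Δ (W ∪ Vᶜ) = {1, 3, 6, 8}
V ∪ (Y Δ (W ∪ Vᶜ)) = {1, 2, 3, 4, 5, 6, 8, 9, 10}
Every element of {1, 3, 5, 8} is in {1, 2, 3, 4, 5, 6, 8, 9, 10}, so (Z ∖ (V ∪ W))ᶜ ∖ ((Y ∩ ((X ∖ Z) ∩ Wᶜ)) ∪ Y) ⊆ V ∪ (Y Δ (W ∪ Vᶜ)).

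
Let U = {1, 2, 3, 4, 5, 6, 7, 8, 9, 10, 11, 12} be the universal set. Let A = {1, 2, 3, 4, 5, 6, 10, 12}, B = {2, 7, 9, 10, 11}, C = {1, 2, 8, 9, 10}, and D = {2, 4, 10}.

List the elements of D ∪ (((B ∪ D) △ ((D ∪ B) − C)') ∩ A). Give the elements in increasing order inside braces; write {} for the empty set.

B ∪ D = {2, 4, 7, 9, 10, 11}
D ∪ B = {2, 4, 7, 9, 10, 11}
(D ∪ B) − C = {4, 7, 11}
((D ∪ B) − C)' = {1, 2, 3, 5, 6, 8, 9, 10, 12}
(B ∪ D) △ ((D ∪ B) − C)' = {1, 3, 4, 5, 6, 7, 8, 11, 12}
((B ∪ D) △ ((D ∪ B) − C)') ∩ A = {1, 3, 4, 5, 6, 12}
D ∪ (((B ∪ D) △ ((D ∪ B) − C)') ∩ A) = {1, 2, 3, 4, 5, 6, 10, 12}

{1, 2, 3, 4, 5, 6, 10, 12}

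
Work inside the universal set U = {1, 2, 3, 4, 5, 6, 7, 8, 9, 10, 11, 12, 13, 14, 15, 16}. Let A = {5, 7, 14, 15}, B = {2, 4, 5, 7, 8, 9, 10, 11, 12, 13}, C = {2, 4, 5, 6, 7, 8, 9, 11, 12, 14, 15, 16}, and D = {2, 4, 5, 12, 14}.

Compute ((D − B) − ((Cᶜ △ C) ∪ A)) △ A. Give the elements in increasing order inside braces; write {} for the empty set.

{5, 7, 14, 15}

D − B = {14}
Cᶜ = {1, 3, 10, 13}
Cᶜ △ C = {1, 2, 3, 4, 5, 6, 7, 8, 9, 10, 11, 12, 13, 14, 15, 16}
(Cᶜ △ C) ∪ A = {1, 2, 3, 4, 5, 6, 7, 8, 9, 10, 11, 12, 13, 14, 15, 16}
(D − B) − ((Cᶜ △ C) ∪ A) = {}
((D − B) − ((Cᶜ △ C) ∪ A)) △ A = {5, 7, 14, 15}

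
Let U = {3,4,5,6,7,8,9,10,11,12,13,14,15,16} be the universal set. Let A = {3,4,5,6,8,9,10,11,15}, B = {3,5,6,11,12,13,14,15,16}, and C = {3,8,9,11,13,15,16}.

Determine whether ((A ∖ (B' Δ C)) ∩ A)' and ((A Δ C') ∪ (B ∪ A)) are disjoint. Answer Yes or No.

No

B' = {4,7,8,9,10}
B' Δ C = {3,4,7,10,11,13,15,16}
A ∖ (B' Δ C) = {5,6,8,9}
(A ∖ (B' Δ C)) ∩ A = {5,6,8,9}
((A ∖ (B' Δ C)) ∩ A)' = {3,4,7,10,11,12,13,14,15,16}
C' = {4,5,6,7,10,12,14}
A Δ C' = {3,7,8,9,11,12,14,15}
B ∪ A = {3,4,5,6,8,9,10,11,12,13,14,15,16}
(A Δ C') ∪ (B ∪ A) = {3,4,5,6,7,8,9,10,11,12,13,14,15,16}
3 lies in both, so they are not disjoint.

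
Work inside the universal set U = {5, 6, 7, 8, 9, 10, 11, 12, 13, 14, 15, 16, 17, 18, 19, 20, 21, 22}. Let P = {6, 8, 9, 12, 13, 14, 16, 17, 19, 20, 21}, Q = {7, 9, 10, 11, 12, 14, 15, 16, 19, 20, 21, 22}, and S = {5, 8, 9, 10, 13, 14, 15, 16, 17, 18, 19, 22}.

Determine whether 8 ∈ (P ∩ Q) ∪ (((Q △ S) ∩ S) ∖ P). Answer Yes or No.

No

8 ∈ P and 8 ∉ Q, so 8 ∉ P ∩ Q
8 ∉ Q and 8 ∈ S, so 8 ∈ Q △ S
8 ∈ (Q △ S) and 8 ∈ S, so 8 ∈ (Q △ S) ∩ S
8 ∈ ((Q △ S) ∩ S) and 8 ∈ P, so 8 ∉ ((Q △ S) ∩ S) ∖ P
8 ∉ (P ∩ Q) and 8 ∉ (((Q △ S) ∩ S) ∖ P), so 8 ∉ (P ∩ Q) ∪ (((Q △ S) ∩ S) ∖ P)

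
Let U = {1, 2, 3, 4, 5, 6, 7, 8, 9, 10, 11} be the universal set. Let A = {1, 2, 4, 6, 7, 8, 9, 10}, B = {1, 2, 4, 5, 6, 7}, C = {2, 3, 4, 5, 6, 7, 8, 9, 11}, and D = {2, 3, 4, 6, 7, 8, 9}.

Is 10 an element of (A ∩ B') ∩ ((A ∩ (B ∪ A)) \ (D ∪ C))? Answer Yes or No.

Yes

10 ∉ B, so 10 ∈ B'
10 ∈ A and 10 ∈ B', so 10 ∈ A ∩ B'
10 ∉ B and 10 ∈ A, so 10 ∈ B ∪ A
10 ∈ A and 10 ∈ (B ∪ A), so 10 ∈ A ∩ (B ∪ A)
10 ∉ D and 10 ∉ C, so 10 ∉ D ∪ C
10 ∈ (A ∩ (B ∪ A)) and 10 ∉ (D ∪ C), so 10 ∈ (A ∩ (B ∪ A)) \ (D ∪ C)
10 ∈ (A ∩ B') and 10 ∈ ((A ∩ (B ∪ A)) \ (D ∪ C)), so 10 ∈ (A ∩ B') ∩ ((A ∩ (B ∪ A)) \ (D ∪ C))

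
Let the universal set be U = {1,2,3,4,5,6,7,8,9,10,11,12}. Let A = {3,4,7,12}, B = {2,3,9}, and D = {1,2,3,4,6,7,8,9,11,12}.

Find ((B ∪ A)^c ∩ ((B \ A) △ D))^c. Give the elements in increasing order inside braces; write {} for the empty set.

{2,3,4,5,7,9,10,12}

B ∪ A = {2,3,4,7,9,12}
(B ∪ A)^c = {1,5,6,8,10,11}
B \ A = {2,9}
(B \ A) △ D = {1,3,4,6,7,8,11,12}
(B ∪ A)^c ∩ ((B \ A) △ D) = {1,6,8,11}
((B ∪ A)^c ∩ ((B \ A) △ D))^c = {2,3,4,5,7,9,10,12}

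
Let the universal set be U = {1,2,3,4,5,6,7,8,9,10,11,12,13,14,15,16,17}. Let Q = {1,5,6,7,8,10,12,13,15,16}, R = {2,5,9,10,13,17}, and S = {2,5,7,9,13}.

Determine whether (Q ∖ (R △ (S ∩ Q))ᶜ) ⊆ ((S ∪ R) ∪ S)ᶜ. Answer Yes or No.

S ∩ Q = {5,7,13}
R △ (S ∩ Q) = {2,7,9,10,17}
(R △ (S ∩ Q))ᶜ = {1,3,4,5,6,8,11,12,13,14,15,16}
Q ∖ (R △ (S ∩ Q))ᶜ = {7,10}
S ∪ R = {2,5,7,9,10,13,17}
(S ∪ R) ∪ S = {2,5,7,9,10,13,17}
((S ∪ R) ∪ S)ᶜ = {1,3,4,6,8,11,12,14,15,16}
7 ∈ Q ∖ (R △ (S ∩ Q))ᶜ but 7 ∉ ((S ∪ R) ∪ S)ᶜ, so the inclusion fails.

No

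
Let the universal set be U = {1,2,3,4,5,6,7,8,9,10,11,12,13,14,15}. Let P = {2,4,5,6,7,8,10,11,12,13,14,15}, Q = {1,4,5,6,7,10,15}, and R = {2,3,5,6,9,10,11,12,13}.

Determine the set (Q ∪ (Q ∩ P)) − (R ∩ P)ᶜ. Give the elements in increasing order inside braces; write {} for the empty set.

{5,6,10}

Q ∩ P = {4,5,6,7,10,15}
Q ∪ (Q ∩ P) = {1,4,5,6,7,10,15}
R ∩ P = {2,5,6,10,11,12,13}
(R ∩ P)ᶜ = {1,3,4,7,8,9,14,15}
(Q ∪ (Q ∩ P)) − (R ∩ P)ᶜ = {5,6,10}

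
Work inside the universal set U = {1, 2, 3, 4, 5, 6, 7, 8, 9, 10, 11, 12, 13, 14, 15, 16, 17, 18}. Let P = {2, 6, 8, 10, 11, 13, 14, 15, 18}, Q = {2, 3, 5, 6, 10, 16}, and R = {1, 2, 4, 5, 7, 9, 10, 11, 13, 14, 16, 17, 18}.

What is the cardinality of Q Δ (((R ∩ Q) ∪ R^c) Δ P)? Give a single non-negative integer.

R ∩ Q = {2, 5, 10, 16}
R^c = {3, 6, 8, 12, 15}
(R ∩ Q) ∪ R^c = {2, 3, 5, 6, 8, 10, 12, 15, 16}
((R ∩ Q) ∪ R^c) Δ P = {3, 5, 11, 12, 13, 14, 16, 18}
Q Δ (((R ∩ Q) ∪ R^c) Δ P) = {2, 6, 10, 11, 12, 13, 14, 18}
|Q Δ (((R ∩ Q) ∪ R^c) Δ P)| = 8

8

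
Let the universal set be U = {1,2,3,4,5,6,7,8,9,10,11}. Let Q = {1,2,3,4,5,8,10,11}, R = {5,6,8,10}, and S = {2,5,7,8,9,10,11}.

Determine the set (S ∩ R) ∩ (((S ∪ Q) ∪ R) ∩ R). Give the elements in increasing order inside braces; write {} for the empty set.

S ∩ R = {5,8,10}
S ∪ Q = {1,2,3,4,5,7,8,9,10,11}
(S ∪ Q) ∪ R = {1,2,3,4,5,6,7,8,9,10,11}
((S ∪ Q) ∪ R) ∩ R = {5,6,8,10}
(S ∩ R) ∩ (((S ∪ Q) ∪ R) ∩ R) = {5,8,10}

{5,8,10}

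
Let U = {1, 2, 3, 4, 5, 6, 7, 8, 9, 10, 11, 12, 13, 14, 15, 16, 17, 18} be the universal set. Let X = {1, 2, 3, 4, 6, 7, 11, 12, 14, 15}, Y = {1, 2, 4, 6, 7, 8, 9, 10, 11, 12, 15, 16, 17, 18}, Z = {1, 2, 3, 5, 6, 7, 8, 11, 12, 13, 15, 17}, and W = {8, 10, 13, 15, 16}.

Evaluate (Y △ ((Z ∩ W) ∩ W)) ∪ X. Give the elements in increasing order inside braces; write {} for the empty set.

Z ∩ W = {8, 13, 15}
(Z ∩ W) ∩ W = {8, 13, 15}
Y △ ((Z ∩ W) ∩ W) = {1, 2, 4, 6, 7, 9, 10, 11, 12, 13, 16, 17, 18}
(Y △ ((Z ∩ W) ∩ W)) ∪ X = {1, 2, 3, 4, 6, 7, 9, 10, 11, 12, 13, 14, 15, 16, 17, 18}

{1, 2, 3, 4, 6, 7, 9, 10, 11, 12, 13, 14, 15, 16, 17, 18}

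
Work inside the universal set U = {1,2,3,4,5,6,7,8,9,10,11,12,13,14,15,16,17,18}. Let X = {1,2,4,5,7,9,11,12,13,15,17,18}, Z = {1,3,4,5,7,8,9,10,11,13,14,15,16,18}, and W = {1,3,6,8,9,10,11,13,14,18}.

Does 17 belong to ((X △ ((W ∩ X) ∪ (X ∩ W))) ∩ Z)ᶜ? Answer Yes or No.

Yes

17 ∉ W and 17 ∈ X, so 17 ∉ W ∩ X
17 ∈ X and 17 ∉ W, so 17 ∉ X ∩ W
17 ∉ (W ∩ X) and 17 ∉ (X ∩ W), so 17 ∉ (W ∩ X) ∪ (X ∩ W)
17 ∈ X and 17 ∉ ((W ∩ X) ∪ (X ∩ W)), so 17 ∈ X △ ((W ∩ X) ∪ (X ∩ W))
17 ∈ (X △ ((W ∩ X) ∪ (X ∩ W))) and 17 ∉ Z, so 17 ∉ (X △ ((W ∩ X) ∪ (X ∩ W))) ∩ Z
17 ∈ ((X △ ((W ∩ X) ∪ (X ∩ W))) ∩ Z)ᶜ since 17 ∉ ((X △ ((W ∩ X) ∪ (X ∩ W))) ∩ Z)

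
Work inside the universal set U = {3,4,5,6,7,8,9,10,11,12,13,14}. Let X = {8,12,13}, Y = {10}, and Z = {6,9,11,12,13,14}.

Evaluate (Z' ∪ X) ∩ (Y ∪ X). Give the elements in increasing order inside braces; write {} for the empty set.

{8,10,12,13}

Z' = {3,4,5,7,8,10}
Z' ∪ X = {3,4,5,7,8,10,12,13}
Y ∪ X = {8,10,12,13}
(Z' ∪ X) ∩ (Y ∪ X) = {8,10,12,13}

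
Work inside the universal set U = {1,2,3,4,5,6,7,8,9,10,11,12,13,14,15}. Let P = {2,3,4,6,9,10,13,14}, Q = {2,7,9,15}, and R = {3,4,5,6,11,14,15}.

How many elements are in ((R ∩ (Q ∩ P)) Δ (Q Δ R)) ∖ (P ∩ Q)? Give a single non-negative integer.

Q ∩ P = {2,9}
R ∩ (Q ∩ P) = {}
Q Δ R = {2,3,4,5,6,7,9,11,14}
(R ∩ (Q ∩ P)) Δ (Q Δ R) = {2,3,4,5,6,7,9,11,14}
P ∩ Q = {2,9}
((R ∩ (Q ∩ P)) Δ (Q Δ R)) ∖ (P ∩ Q) = {3,4,5,6,7,11,14}
|((R ∩ (Q ∩ P)) Δ (Q Δ R)) ∖ (P ∩ Q)| = 7

7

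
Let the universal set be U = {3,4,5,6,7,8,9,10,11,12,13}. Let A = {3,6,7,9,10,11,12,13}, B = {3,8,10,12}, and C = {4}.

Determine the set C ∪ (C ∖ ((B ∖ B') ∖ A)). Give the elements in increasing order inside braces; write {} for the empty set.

{4}

B' = {4,5,6,7,9,11,13}
B ∖ B' = {3,8,10,12}
(B ∖ B') ∖ A = {8}
C ∖ ((B ∖ B') ∖ A) = {4}
C ∪ (C ∖ ((B ∖ B') ∖ A)) = {4}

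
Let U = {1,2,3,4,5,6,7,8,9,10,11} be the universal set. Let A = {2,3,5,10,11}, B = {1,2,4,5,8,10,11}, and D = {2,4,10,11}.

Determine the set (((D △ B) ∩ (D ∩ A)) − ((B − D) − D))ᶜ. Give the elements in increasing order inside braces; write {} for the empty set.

{1,2,3,4,5,6,7,8,9,10,11}

D △ B = {1,5,8}
D ∩ A = {2,10,11}
(D △ B) ∩ (D ∩ A) = {}
B − D = {1,5,8}
(B − D) − D = {1,5,8}
((D △ B) ∩ (D ∩ A)) − ((B − D) − D) = {}
(((D △ B) ∩ (D ∩ A)) − ((B − D) − D))ᶜ = {1,2,3,4,5,6,7,8,9,10,11}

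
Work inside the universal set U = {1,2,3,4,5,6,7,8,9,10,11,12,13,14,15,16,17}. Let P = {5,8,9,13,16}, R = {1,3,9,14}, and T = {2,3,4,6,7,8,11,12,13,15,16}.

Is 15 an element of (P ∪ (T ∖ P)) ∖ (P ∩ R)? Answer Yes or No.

15 ∈ T and 15 ∉ P, so 15 ∈ T ∖ P
15 ∉ P and 15 ∈ (T ∖ P), so 15 ∈ P ∪ (T ∖ P)
15 ∉ P and 15 ∉ R, so 15 ∉ P ∩ R
15 ∈ (P ∪ (T ∖ P)) and 15 ∉ (P ∩ R), so 15 ∈ (P ∪ (T ∖ P)) ∖ (P ∩ R)

Yes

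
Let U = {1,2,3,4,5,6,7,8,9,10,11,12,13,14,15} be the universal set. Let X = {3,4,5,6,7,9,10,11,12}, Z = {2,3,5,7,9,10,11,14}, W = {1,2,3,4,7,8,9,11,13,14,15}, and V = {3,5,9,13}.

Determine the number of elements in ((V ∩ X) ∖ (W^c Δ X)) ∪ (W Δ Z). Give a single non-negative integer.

V ∩ X = {3,5,9}
W^c = {5,6,10,12}
W^c Δ X = {3,4,7,9,11}
(V ∩ X) ∖ (W^c Δ X) = {5}
W Δ Z = {1,4,5,8,10,13,15}
((V ∩ X) ∖ (W^c Δ X)) ∪ (W Δ Z) = {1,4,5,8,10,13,15}
|((V ∩ X) ∖ (W^c Δ X)) ∪ (W Δ Z)| = 7

7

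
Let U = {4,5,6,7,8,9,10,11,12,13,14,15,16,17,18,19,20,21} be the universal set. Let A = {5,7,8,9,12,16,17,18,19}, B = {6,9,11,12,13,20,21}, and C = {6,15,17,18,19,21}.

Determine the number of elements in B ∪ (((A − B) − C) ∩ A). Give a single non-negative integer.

11

A − B = {5,7,8,16,17,18,19}
(A − B) − C = {5,7,8,16}
((A − B) − C) ∩ A = {5,7,8,16}
B ∪ (((A − B) − C) ∩ A) = {5,6,7,8,9,11,12,13,16,20,21}
|B ∪ (((A − B) − C) ∩ A)| = 11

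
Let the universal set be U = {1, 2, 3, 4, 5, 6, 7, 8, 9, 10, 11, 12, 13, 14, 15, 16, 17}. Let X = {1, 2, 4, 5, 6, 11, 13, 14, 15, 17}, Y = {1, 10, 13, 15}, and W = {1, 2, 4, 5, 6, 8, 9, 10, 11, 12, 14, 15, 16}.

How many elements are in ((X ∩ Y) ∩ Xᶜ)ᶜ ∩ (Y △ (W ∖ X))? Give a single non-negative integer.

7

X ∩ Y = {1, 13, 15}
Xᶜ = {3, 7, 8, 9, 10, 12, 16}
(X ∩ Y) ∩ Xᶜ = {}
((X ∩ Y) ∩ Xᶜ)ᶜ = {1, 2, 3, 4, 5, 6, 7, 8, 9, 10, 11, 12, 13, 14, 15, 16, 17}
W ∖ X = {8, 9, 10, 12, 16}
Y △ (W ∖ X) = {1, 8, 9, 12, 13, 15, 16}
((X ∩ Y) ∩ Xᶜ)ᶜ ∩ (Y △ (W ∖ X)) = {1, 8, 9, 12, 13, 15, 16}
|((X ∩ Y) ∩ Xᶜ)ᶜ ∩ (Y △ (W ∖ X))| = 7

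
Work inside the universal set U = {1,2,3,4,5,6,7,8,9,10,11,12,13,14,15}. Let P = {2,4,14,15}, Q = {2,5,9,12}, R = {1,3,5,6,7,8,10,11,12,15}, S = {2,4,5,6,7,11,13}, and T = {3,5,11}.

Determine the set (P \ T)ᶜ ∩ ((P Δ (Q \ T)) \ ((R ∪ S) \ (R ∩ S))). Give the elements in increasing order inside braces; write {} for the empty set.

P \ T = {2,4,14,15}
(P \ T)ᶜ = {1,3,5,6,7,8,9,10,11,12,13}
Q \ T = {2,9,12}
P Δ (Q \ T) = {4,9,12,14,15}
R ∪ S = {1,2,3,4,5,6,7,8,10,11,12,13,15}
R ∩ S = {5,6,7,11}
(R ∪ S) \ (R ∩ S) = {1,2,3,4,8,10,12,13,15}
(P Δ (Q \ T)) \ ((R ∪ S) \ (R ∩ S)) = {9,14}
(P \ T)ᶜ ∩ ((P Δ (Q \ T)) \ ((R ∪ S) \ (R ∩ S))) = {9}

{9}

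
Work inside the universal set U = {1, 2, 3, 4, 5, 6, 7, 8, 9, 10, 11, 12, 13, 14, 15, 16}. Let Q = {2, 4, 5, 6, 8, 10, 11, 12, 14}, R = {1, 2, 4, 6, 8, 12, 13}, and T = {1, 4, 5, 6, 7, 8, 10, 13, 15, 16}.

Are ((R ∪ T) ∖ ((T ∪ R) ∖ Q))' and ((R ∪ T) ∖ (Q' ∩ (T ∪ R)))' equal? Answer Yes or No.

R ∪ T = {1, 2, 4, 5, 6, 7, 8, 10, 12, 13, 15, 16}
T ∪ R = {1, 2, 4, 5, 6, 7, 8, 10, 12, 13, 15, 16}
(T ∪ R) ∖ Q = {1, 7, 13, 15, 16}
(R ∪ T) ∖ ((T ∪ R) ∖ Q) = {2, 4, 5, 6, 8, 10, 12}
((R ∪ T) ∖ ((T ∪ R) ∖ Q))' = {1, 3, 7, 9, 11, 13, 14, 15, 16}
Q' = {1, 3, 7, 9, 13, 15, 16}
Q' ∩ (T ∪ R) = {1, 7, 13, 15, 16}
(R ∪ T) ∖ (Q' ∩ (T ∪ R)) = {2, 4, 5, 6, 8, 10, 12}
((R ∪ T) ∖ (Q' ∩ (T ∪ R)))' = {1, 3, 7, 9, 11, 13, 14, 15, 16}
Both equal {1, 3, 7, 9, 11, 13, 14, 15, 16}, so ((R ∪ T) ∖ ((T ∪ R) ∖ Q))' = ((R ∪ T) ∖ (Q' ∩ (T ∪ R)))'.

Yes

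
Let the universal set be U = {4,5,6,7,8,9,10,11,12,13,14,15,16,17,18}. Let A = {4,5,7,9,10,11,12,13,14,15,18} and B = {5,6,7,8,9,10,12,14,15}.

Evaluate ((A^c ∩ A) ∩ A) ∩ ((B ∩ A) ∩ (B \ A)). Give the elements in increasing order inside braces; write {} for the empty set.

A^c = {6,8,16,17}
A^c ∩ A = {}
(A^c ∩ A) ∩ A = {}
B ∩ A = {5,7,9,10,12,14,15}
B \ A = {6,8}
(B ∩ A) ∩ (B \ A) = {}
((A^c ∩ A) ∩ A) ∩ ((B ∩ A) ∩ (B \ A)) = {}

{}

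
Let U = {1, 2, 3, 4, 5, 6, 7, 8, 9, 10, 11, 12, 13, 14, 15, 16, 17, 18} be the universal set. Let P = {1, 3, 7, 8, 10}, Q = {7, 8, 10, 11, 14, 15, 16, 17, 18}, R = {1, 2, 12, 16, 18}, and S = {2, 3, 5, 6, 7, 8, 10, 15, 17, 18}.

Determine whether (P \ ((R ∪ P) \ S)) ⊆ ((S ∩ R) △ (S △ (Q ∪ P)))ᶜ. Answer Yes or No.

R ∪ P = {1, 2, 3, 7, 8, 10, 12, 16, 18}
(R ∪ P) \ S = {1, 12, 16}
P \ ((R ∪ P) \ S) = {3, 7, 8, 10}
S ∩ R = {2, 18}
Q ∪ P = {1, 3, 7, 8, 10, 11, 14, 15, 16, 17, 18}
S △ (Q ∪ P) = {1, 2, 5, 6, 11, 14, 16}
(S ∩ R) △ (S △ (Q ∪ P)) = {1, 5, 6, 11, 14, 16, 18}
((S ∩ R) △ (S △ (Q ∪ P)))ᶜ = {2, 3, 4, 7, 8, 9, 10, 12, 13, 15, 17}
Every element of {3, 7, 8, 10} is in {2, 3, 4, 7, 8, 9, 10, 12, 13, 15, 17}, so P \ ((R ∪ P) \ S) ⊆ ((S ∩ R) △ (S △ (Q ∪ P)))ᶜ.

Yes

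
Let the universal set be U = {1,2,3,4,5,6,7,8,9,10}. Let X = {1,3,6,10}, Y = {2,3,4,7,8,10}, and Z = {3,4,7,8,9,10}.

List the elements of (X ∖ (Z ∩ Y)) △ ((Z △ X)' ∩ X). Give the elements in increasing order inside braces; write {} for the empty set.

Z ∩ Y = {3,4,7,8,10}
X ∖ (Z ∩ Y) = {1,6}
Z △ X = {1,4,6,7,8,9}
(Z △ X)' = {2,3,5,10}
(Z △ X)' ∩ X = {3,10}
(X ∖ (Z ∩ Y)) △ ((Z △ X)' ∩ X) = {1,3,6,10}

{1,3,6,10}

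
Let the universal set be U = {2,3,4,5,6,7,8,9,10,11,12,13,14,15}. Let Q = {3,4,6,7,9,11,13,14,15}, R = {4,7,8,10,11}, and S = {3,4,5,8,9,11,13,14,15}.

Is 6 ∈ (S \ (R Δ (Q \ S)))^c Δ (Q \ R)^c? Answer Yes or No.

6 ∈ Q and 6 ∉ S, so 6 ∈ Q \ S
6 ∉ R and 6 ∈ (Q \ S), so 6 ∈ R Δ (Q \ S)
6 ∉ S and 6 ∈ (R Δ (Q \ S)), so 6 ∉ S \ (R Δ (Q \ S))
6 ∈ (S \ (R Δ (Q \ S)))^c since 6 ∉ (S \ (R Δ (Q \ S)))
6 ∈ Q and 6 ∉ R, so 6 ∈ Q \ R
6 ∉ (Q \ R)^c since 6 ∈ (Q \ R)
6 ∈ (S \ (R Δ (Q \ S)))^c and 6 ∉ (Q \ R)^c, so 6 ∈ (S \ (R Δ (Q \ S)))^c Δ (Q \ R)^c

Yes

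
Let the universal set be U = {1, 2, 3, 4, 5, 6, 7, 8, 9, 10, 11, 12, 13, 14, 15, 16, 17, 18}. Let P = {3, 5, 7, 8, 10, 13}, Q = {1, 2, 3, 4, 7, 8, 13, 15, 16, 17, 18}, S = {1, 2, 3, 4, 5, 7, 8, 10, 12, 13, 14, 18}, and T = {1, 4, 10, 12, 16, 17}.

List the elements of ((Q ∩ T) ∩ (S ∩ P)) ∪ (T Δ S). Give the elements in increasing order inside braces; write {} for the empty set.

Q ∩ T = {1, 4, 16, 17}
S ∩ P = {3, 5, 7, 8, 10, 13}
(Q ∩ T) ∩ (S ∩ P) = {}
T Δ S = {2, 3, 5, 7, 8, 13, 14, 16, 17, 18}
((Q ∩ T) ∩ (S ∩ P)) ∪ (T Δ S) = {2, 3, 5, 7, 8, 13, 14, 16, 17, 18}

{2, 3, 5, 7, 8, 13, 14, 16, 17, 18}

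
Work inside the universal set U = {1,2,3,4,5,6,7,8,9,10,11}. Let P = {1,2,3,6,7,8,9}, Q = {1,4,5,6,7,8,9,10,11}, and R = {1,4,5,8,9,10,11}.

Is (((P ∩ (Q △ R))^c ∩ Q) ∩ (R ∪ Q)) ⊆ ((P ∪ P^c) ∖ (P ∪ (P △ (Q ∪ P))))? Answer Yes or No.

No

Q △ R = {6,7}
P ∩ (Q △ R) = {6,7}
(P ∩ (Q △ R))^c = {1,2,3,4,5,8,9,10,11}
(P ∩ (Q △ R))^c ∩ Q = {1,4,5,8,9,10,11}
R ∪ Q = {1,4,5,6,7,8,9,10,11}
((P ∩ (Q △ R))^c ∩ Q) ∩ (R ∪ Q) = {1,4,5,8,9,10,11}
P^c = {4,5,10,11}
P ∪ P^c = {1,2,3,4,5,6,7,8,9,10,11}
Q ∪ P = {1,2,3,4,5,6,7,8,9,10,11}
P △ (Q ∪ P) = {4,5,10,11}
P ∪ (P △ (Q ∪ P)) = {1,2,3,4,5,6,7,8,9,10,11}
(P ∪ P^c) ∖ (P ∪ (P △ (Q ∪ P))) = {}
1 ∈ ((P ∩ (Q △ R))^c ∩ Q) ∩ (R ∪ Q) but 1 ∉ (P ∪ P^c) ∖ (P ∪ (P △ (Q ∪ P))), so the inclusion fails.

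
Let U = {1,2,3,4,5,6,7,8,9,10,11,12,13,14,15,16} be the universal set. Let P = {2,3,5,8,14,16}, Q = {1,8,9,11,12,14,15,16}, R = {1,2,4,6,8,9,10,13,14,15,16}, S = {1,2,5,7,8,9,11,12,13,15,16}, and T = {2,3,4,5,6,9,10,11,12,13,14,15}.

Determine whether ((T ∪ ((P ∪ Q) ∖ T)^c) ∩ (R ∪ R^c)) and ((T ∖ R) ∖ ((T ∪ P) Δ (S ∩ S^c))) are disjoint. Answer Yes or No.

P ∪ Q = {1,2,3,5,8,9,11,12,14,15,16}
(P ∪ Q) ∖ T = {1,8,16}
((P ∪ Q) ∖ T)^c = {2,3,4,5,6,7,9,10,11,12,13,14,15}
T ∪ ((P ∪ Q) ∖ T)^c = {2,3,4,5,6,7,9,10,11,12,13,14,15}
R^c = {3,5,7,11,12}
R ∪ R^c = {1,2,3,4,5,6,7,8,9,10,11,12,13,14,15,16}
(T ∪ ((P ∪ Q) ∖ T)^c) ∩ (R ∪ R^c) = {2,3,4,5,6,7,9,10,11,12,13,14,15}
T ∖ R = {3,5,11,12}
T ∪ P = {2,3,4,5,6,8,9,10,11,12,13,14,15,16}
S^c = {3,4,6,10,14}
S ∩ S^c = {}
(T ∪ P) Δ (S ∩ S^c) = {2,3,4,5,6,8,9,10,11,12,13,14,15,16}
(T ∖ R) ∖ ((T ∪ P) Δ (S ∩ S^c)) = {}
{2,3,4,5,6,7,9,10,11,12,13,14,15} and {} share no elements.

Yes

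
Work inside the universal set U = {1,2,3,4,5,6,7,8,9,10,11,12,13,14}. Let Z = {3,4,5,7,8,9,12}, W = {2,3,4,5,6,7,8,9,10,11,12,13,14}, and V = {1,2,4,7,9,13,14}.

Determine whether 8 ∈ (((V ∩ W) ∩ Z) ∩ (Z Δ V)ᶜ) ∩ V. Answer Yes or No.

No

8 ∉ V and 8 ∈ W, so 8 ∉ V ∩ W
8 ∉ (V ∩ W) and 8 ∈ Z, so 8 ∉ (V ∩ W) ∩ Z
8 ∈ Z and 8 ∉ V, so 8 ∈ Z Δ V
8 ∉ (Z Δ V)ᶜ since 8 ∈ (Z Δ V)
8 ∉ ((V ∩ W) ∩ Z) and 8 ∉ (Z Δ V)ᶜ, so 8 ∉ ((V ∩ W) ∩ Z) ∩ (Z Δ V)ᶜ
8 ∉ (((V ∩ W) ∩ Z) ∩ (Z Δ V)ᶜ) and 8 ∉ V, so 8 ∉ (((V ∩ W) ∩ Z) ∩ (Z Δ V)ᶜ) ∩ V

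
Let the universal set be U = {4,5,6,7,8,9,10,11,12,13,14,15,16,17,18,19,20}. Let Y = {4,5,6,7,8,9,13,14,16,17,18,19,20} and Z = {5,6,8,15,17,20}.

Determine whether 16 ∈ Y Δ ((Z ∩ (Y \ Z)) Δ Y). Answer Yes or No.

No

16 ∈ Y and 16 ∉ Z, so 16 ∈ Y \ Z
16 ∉ Z and 16 ∈ (Y \ Z), so 16 ∉ Z ∩ (Y \ Z)
16 ∉ (Z ∩ (Y \ Z)) and 16 ∈ Y, so 16 ∈ (Z ∩ (Y \ Z)) Δ Y
16 ∈ Y and 16 ∈ ((Z ∩ (Y \ Z)) Δ Y), so 16 ∉ Y Δ ((Z ∩ (Y \ Z)) Δ Y)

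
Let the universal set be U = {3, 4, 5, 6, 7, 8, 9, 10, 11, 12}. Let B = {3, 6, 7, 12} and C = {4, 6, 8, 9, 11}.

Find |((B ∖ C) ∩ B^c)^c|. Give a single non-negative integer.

B ∖ C = {3, 7, 12}
B^c = {4, 5, 8, 9, 10, 11}
(B ∖ C) ∩ B^c = {}
((B ∖ C) ∩ B^c)^c = {3, 4, 5, 6, 7, 8, 9, 10, 11, 12}
|((B ∖ C) ∩ B^c)^c| = 10

10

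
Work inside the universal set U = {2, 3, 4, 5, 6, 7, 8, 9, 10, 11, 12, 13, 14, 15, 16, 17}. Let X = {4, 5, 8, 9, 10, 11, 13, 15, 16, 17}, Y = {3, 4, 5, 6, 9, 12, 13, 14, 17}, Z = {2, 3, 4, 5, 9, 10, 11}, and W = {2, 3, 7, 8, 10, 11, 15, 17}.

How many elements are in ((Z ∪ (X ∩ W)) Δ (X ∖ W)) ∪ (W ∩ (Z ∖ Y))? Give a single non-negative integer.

9

X ∩ W = {8, 10, 11, 15, 17}
Z ∪ (X ∩ W) = {2, 3, 4, 5, 8, 9, 10, 11, 15, 17}
X ∖ W = {4, 5, 9, 13, 16}
(Z ∪ (X ∩ W)) Δ (X ∖ W) = {2, 3, 8, 10, 11, 13, 15, 16, 17}
Z ∖ Y = {2, 10, 11}
W ∩ (Z ∖ Y) = {2, 10, 11}
((Z ∪ (X ∩ W)) Δ (X ∖ W)) ∪ (W ∩ (Z ∖ Y)) = {2, 3, 8, 10, 11, 13, 15, 16, 17}
|((Z ∪ (X ∩ W)) Δ (X ∖ W)) ∪ (W ∩ (Z ∖ Y))| = 9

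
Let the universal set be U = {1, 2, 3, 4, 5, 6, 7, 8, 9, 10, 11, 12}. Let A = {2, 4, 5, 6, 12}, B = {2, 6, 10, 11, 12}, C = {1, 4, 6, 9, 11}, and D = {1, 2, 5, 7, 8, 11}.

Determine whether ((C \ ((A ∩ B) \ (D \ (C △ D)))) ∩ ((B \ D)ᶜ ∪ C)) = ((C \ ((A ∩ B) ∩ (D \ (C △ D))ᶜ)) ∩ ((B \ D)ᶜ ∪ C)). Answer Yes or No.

A ∩ B = {2, 6, 12}
C △ D = {2, 4, 5, 6, 7, 8, 9}
D \ (C △ D) = {1, 11}
(A ∩ B) \ (D \ (C △ D)) = {2, 6, 12}
C \ ((A ∩ B) \ (D \ (C △ D))) = {1, 4, 9, 11}
B \ D = {6, 10, 12}
(B \ D)ᶜ = {1, 2, 3, 4, 5, 7, 8, 9, 11}
(B \ D)ᶜ ∪ C = {1, 2, 3, 4, 5, 6, 7, 8, 9, 11}
(C \ ((A ∩ B) \ (D \ (C △ D)))) ∩ ((B \ D)ᶜ ∪ C) = {1, 4, 9, 11}
(D \ (C △ D))ᶜ = {2, 3, 4, 5, 6, 7, 8, 9, 10, 12}
(A ∩ B) ∩ (D \ (C △ D))ᶜ = {2, 6, 12}
C \ ((A ∩ B) ∩ (D \ (C △ D))ᶜ) = {1, 4, 9, 11}
(C \ ((A ∩ B) ∩ (D \ (C △ D))ᶜ)) ∩ ((B \ D)ᶜ ∪ C) = {1, 4, 9, 11}
Both equal {1, 4, 9, 11}, so (C \ ((A ∩ B) \ (D \ (C △ D)))) ∩ ((B \ D)ᶜ ∪ C) = (C \ ((A ∩ B) ∩ (D \ (C △ D))ᶜ)) ∩ ((B \ D)ᶜ ∪ C).

Yes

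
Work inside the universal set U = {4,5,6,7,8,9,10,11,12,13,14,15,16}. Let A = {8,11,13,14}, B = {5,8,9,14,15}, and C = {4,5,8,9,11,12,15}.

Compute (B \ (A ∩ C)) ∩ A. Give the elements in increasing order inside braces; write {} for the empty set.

{14}

A ∩ C = {8,11}
B \ (A ∩ C) = {5,9,14,15}
(B \ (A ∩ C)) ∩ A = {14}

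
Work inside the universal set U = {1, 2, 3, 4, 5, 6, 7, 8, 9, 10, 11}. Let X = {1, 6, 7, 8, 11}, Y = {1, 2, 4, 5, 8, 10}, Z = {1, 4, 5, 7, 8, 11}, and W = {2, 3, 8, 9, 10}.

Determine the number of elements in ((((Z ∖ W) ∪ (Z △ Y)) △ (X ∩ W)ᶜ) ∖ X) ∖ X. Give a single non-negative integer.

Z ∖ W = {1, 4, 5, 7, 11}
Z △ Y = {2, 7, 10, 11}
(Z ∖ W) ∪ (Z △ Y) = {1, 2, 4, 5, 7, 10, 11}
X ∩ W = {8}
(X ∩ W)ᶜ = {1, 2, 3, 4, 5, 6, 7, 9, 10, 11}
((Z ∖ W) ∪ (Z △ Y)) △ (X ∩ W)ᶜ = {3, 6, 9}
(((Z ∖ W) ∪ (Z △ Y)) △ (X ∩ W)ᶜ) ∖ X = {3, 9}
((((Z ∖ W) ∪ (Z △ Y)) △ (X ∩ W)ᶜ) ∖ X) ∖ X = {3, 9}
|((((Z ∖ W) ∪ (Z △ Y)) △ (X ∩ W)ᶜ) ∖ X) ∖ X| = 2

2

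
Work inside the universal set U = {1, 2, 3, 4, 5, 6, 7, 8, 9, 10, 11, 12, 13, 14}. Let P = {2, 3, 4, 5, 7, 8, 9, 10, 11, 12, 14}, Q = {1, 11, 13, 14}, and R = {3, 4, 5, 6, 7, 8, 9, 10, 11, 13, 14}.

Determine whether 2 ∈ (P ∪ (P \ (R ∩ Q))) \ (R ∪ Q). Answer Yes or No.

2 ∉ R and 2 ∉ Q, so 2 ∉ R ∩ Q
2 ∈ P and 2 ∉ (R ∩ Q), so 2 ∈ P \ (R ∩ Q)
2 ∈ P and 2 ∈ (P \ (R ∩ Q)), so 2 ∈ P ∪ (P \ (R ∩ Q))
2 ∉ R and 2 ∉ Q, so 2 ∉ R ∪ Q
2 ∈ (P ∪ (P \ (R ∩ Q))) and 2 ∉ (R ∪ Q), so 2 ∈ (P ∪ (P \ (R ∩ Q))) \ (R ∪ Q)

Yes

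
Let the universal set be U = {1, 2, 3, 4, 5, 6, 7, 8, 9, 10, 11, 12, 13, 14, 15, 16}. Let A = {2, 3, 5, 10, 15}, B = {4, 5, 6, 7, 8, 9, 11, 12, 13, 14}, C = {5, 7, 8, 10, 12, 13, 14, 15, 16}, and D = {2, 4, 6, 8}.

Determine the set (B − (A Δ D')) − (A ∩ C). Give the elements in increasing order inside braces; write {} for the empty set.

D' = {1, 3, 5, 7, 9, 10, 11, 12, 13, 14, 15, 16}
A Δ D' = {1, 2, 7, 9, 11, 12, 13, 14, 16}
B − (A Δ D') = {4, 5, 6, 8}
A ∩ C = {5, 10, 15}
(B − (A Δ D')) − (A ∩ C) = {4, 6, 8}

{4, 6, 8}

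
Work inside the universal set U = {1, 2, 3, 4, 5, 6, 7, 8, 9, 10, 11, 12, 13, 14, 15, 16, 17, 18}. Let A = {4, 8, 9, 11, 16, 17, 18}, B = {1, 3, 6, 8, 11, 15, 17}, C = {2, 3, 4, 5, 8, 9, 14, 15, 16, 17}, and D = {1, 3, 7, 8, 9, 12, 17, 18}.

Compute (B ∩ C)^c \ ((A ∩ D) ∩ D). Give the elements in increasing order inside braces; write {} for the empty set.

{1, 2, 4, 5, 6, 7, 10, 11, 12, 13, 14, 16}

B ∩ C = {3, 8, 15, 17}
(B ∩ C)^c = {1, 2, 4, 5, 6, 7, 9, 10, 11, 12, 13, 14, 16, 18}
A ∩ D = {8, 9, 17, 18}
(A ∩ D) ∩ D = {8, 9, 17, 18}
(B ∩ C)^c \ ((A ∩ D) ∩ D) = {1, 2, 4, 5, 6, 7, 10, 11, 12, 13, 14, 16}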